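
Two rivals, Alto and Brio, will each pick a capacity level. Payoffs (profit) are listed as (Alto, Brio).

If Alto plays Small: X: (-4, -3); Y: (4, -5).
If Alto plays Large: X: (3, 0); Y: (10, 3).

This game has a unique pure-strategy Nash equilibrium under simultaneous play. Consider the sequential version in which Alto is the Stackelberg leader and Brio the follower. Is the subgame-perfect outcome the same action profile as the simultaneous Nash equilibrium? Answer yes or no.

yes

Solve by backward induction (Alto leads).
- Small: BR = X, leader payoff -4.
- Large: BR = Y, leader payoff 10.
Maximizing over -4, 10, Alto chooses Large. Subgame-perfect outcome: (Large, Y) with payoffs (10, 3).
Now find the simultaneous Nash equilibrium.
Alto's best replies: X→Large; Y→Large.
Brio's best replies: Small→X; Large→Y.
Only (Large, Y) has each player best-responding; Nash payoffs (10, 3).
Sequential outcome (Large, Y) coincides with the Nash profile (Large, Y).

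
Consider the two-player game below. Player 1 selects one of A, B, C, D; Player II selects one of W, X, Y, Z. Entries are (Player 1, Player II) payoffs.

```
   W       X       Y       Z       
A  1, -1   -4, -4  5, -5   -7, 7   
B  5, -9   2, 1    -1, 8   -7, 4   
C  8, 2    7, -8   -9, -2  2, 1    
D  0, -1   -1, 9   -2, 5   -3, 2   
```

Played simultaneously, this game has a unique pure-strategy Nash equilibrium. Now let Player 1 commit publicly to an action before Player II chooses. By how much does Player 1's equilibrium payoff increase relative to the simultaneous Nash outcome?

0

Player II best-responds to each possible Player 1 move:
- A: BR = Z, leader payoff -7.
- B: BR = Y, leader payoff -1.
- C: BR = W, leader payoff 8.
- D: BR = X, leader payoff -1.
Among -7, -1, 8, -1, the best is 8 at C. Subgame-perfect outcome: (C, W) with payoffs (8, 2).
Under simultaneous play:
Player 1's best replies: W→C; X→C; Y→A; Z→C.
Player II's best replies: A→Z; B→Y; C→W; D→X.
Only (C, W) has each player best-responding; Nash payoffs (8, 2).
Player 1's commitment gain: 8 − 8 = 0.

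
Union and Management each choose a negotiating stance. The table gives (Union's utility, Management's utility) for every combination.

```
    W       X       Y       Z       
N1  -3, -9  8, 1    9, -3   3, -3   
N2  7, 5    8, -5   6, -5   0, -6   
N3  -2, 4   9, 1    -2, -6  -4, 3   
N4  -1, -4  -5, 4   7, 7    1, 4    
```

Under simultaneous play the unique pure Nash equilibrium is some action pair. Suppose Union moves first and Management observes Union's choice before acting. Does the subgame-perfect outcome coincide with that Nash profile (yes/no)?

no

Management best-responds to each possible Union move:
- N1: Management compares -9, 1, -3, -3 and picks X; Union would get 8.
- N2: Management compares 5, -5, -5, -6 and picks W; Union would get 7.
- N3: Management compares 4, 1, -6, 3 and picks W; Union would get -2.
- N4: Management compares -4, 4, 7, 4 and picks Y; Union would get 7.
Union's induced payoffs are 8, 7, -2, 7, so Union commits to N1. Subgame-perfect outcome: (N1, X) with payoffs (8, 1).
Now find the simultaneous Nash equilibrium.
Union's best replies: W→N2; X→N3; Y→N1; Z→N1.
Management's best replies: N1→X; N2→W; N3→W; N4→Y.
The unique mutual best reply is (N2, W), giving (7, 5).
Sequential outcome (N1, X) differs from the Nash profile (N2, W).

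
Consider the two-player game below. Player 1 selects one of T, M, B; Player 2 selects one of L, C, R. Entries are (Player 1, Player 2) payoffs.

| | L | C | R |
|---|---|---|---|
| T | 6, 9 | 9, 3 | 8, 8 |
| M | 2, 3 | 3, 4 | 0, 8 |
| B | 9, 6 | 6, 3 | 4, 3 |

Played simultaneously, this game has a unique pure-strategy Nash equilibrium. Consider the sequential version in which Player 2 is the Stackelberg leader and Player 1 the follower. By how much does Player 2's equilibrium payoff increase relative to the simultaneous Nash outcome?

Backward induction with Player 2 moving first.
- L → Player 1 plays B (best of 6, 2, 9); Player 2 gets 6.
- C → Player 1 plays T (best of 9, 3, 6); Player 2 gets 3.
- R → Player 1 plays T (best of 8, 0, 4); Player 2 gets 8.
Player 2's induced payoffs are 6, 3, 8, so Player 2 commits to R. Subgame-perfect outcome: (T, R) with payoffs (8, 8).
For the simultaneous game, intersect best replies.
Player 1's best replies: L→B; C→T; R→T.
Player 2's best replies: T→L; M→R; B→L.
The unique mutual best reply is (B, L), giving (9, 6).
Player 2's commitment gain: 8 − 6 = 2.

2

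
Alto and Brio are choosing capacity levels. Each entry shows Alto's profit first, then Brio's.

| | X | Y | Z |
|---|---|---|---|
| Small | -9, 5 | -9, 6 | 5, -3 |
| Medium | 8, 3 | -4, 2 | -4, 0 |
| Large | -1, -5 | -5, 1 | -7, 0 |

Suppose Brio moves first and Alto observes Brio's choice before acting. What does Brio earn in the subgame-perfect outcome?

3

Solve by backward induction (Brio leads).
- X: BR = Medium, leader payoff 3.
- Y: BR = Medium, leader payoff 2.
- Z: BR = Small, leader payoff -3.
Among 3, 2, -3, the best is 3 at X. Subgame-perfect outcome: (Medium, X) with payoffs (8, 3).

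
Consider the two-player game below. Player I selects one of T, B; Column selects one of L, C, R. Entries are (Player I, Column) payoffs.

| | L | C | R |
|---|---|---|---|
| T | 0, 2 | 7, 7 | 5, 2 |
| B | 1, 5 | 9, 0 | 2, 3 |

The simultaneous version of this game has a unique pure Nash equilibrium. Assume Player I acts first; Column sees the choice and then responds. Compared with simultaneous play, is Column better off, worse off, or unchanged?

Column best-responds to each possible Player I move:
- T: BR = C, leader payoff 7.
- B: BR = L, leader payoff 1.
Among 7, 1, the best is 7 at T. Subgame-perfect outcome: (T, C) with payoffs (7, 7).
Under simultaneous play:
Player I's best replies: L→B; C→B; R→T.
Column's best replies: T→C; B→L.
The unique mutual best reply is (B, L), giving (1, 5).
Column earns 7 sequentially versus 5 at the Nash outcome: better off.

better off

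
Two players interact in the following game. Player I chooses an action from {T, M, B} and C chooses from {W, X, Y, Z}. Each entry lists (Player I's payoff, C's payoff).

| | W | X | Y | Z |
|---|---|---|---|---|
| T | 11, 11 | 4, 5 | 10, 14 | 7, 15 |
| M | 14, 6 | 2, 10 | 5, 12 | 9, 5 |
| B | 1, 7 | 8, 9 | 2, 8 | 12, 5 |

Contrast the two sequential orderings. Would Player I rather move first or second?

second

If Player I leads: C's best replies are T→Z, M→Y, B→X; Player I's induced payoffs 7, 5, 8; outcome (B, X), payoffs (8, 9).
If C leads: Player I's best replies are W→M, X→B, Y→T, Z→B; C's induced payoffs 6, 9, 14, 5; outcome (T, Y), payoffs (10, 14).
Player I gets 8 moving first and 10 moving second, so Player I prefers to move second.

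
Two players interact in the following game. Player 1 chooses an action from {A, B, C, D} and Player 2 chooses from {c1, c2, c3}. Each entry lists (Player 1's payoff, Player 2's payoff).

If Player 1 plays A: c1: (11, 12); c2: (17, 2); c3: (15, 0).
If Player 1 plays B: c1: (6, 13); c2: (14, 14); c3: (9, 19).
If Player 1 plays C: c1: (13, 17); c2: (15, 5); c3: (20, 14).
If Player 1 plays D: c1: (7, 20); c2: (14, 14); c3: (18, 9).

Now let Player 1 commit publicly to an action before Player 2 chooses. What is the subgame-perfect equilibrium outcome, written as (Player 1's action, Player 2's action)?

(C, c1)

Work backward from Player 2's decision.
- A: BR = c1, leader payoff 11.
- B: BR = c3, leader payoff 9.
- C: BR = c1, leader payoff 13.
- D: BR = c1, leader payoff 7.
Player 1's induced payoffs are 11, 9, 13, 7, so Player 1 commits to C. Subgame-perfect outcome: (C, c1) with payoffs (13, 17).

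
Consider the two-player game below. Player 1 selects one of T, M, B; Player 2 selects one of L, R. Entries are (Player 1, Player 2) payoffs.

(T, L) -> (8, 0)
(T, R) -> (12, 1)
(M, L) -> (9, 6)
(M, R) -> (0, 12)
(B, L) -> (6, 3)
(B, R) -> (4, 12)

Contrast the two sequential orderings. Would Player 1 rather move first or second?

first

If Player 1 leads: Player 2's best replies are T→R, M→R, B→R; Player 1's induced payoffs 12, 0, 4; outcome (T, R), payoffs (12, 1).
If Player 2 leads: Player 1's best replies are L→M, R→T; Player 2's induced payoffs 6, 1; outcome (M, L), payoffs (9, 6).
Player 1 gets 12 moving first and 9 moving second, so Player 1 prefers to move first.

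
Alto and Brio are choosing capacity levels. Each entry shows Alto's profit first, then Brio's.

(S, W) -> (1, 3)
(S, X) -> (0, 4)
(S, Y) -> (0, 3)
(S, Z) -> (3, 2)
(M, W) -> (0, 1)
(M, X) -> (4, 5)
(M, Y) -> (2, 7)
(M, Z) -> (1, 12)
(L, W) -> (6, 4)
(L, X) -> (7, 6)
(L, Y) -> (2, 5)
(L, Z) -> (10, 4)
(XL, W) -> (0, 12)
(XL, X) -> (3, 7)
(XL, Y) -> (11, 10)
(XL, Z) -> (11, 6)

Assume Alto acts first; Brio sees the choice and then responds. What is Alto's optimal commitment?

Work backward from Brio's decision.
- S: Brio compares 3, 4, 3, 2 and picks X; Alto would get 0.
- M: Brio compares 1, 5, 7, 12 and picks Z; Alto would get 1.
- L: Brio compares 4, 6, 5, 4 and picks X; Alto would get 7.
- XL: Brio compares 12, 7, 10, 6 and picks W; Alto would get 0.
Maximizing over 0, 1, 7, 0, Alto chooses L. Subgame-perfect outcome: (L, X) with payoffs (7, 6).

L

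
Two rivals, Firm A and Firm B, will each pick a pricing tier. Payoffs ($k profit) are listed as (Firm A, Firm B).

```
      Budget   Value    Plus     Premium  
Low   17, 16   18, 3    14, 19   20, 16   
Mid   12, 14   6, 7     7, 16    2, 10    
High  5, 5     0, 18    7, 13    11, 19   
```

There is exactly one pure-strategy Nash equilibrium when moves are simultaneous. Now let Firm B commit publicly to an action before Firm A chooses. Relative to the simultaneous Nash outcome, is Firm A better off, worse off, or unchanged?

unchanged

Work backward from Firm A's decision.
- Budget → Firm A plays Low (best of 17, 12, 5); Firm B gets 16.
- Value → Firm A plays Low (best of 18, 6, 0); Firm B gets 3.
- Plus → Firm A plays Low (best of 14, 7, 7); Firm B gets 19.
- Premium → Firm A plays Low (best of 20, 2, 11); Firm B gets 16.
Firm B's induced payoffs are 16, 3, 19, 16, so Firm B commits to Plus. Subgame-perfect outcome: (Low, Plus) with payoffs (14, 19).
For the simultaneous game, intersect best replies.
Firm A's best replies: Budget→Low; Value→Low; Plus→Low; Premium→Low.
Firm B's best replies: Low→Plus; Mid→Plus; High→Premium.
Only (Low, Plus) has each player best-responding; Nash payoffs (14, 19).
Firm A earns 14 sequentially versus 14 at the Nash outcome: unchanged.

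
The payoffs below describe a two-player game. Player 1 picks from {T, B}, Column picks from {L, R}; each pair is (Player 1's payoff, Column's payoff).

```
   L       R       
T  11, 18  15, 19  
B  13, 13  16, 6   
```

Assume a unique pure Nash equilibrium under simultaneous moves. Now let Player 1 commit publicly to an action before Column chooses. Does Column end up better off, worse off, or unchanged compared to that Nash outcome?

Column best-responds to each possible Player 1 move:
- T → Column plays R (best of 18, 19); Player 1 gets 15.
- B → Column plays L (best of 13, 6); Player 1 gets 13.
Among 15, 13, the best is 15 at T. Subgame-perfect outcome: (T, R) with payoffs (15, 19).
Under simultaneous play:
Player 1's best replies: L→B; R→B.
Column's best replies: T→R; B→L.
Only (B, L) has each player best-responding; Nash payoffs (13, 13).
Column earns 19 sequentially versus 13 at the Nash outcome: better off.

better off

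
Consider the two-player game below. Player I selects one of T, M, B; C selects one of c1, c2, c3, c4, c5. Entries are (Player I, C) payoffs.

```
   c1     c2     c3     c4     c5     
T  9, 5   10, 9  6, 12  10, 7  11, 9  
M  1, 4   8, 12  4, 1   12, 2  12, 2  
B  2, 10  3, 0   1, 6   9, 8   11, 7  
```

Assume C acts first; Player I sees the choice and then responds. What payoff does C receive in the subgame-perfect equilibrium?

12

Backward induction with C moving first.
- c1: BR = T, leader payoff 5.
- c2: BR = T, leader payoff 9.
- c3: BR = T, leader payoff 12.
- c4: BR = M, leader payoff 2.
- c5: BR = M, leader payoff 2.
Maximizing over 5, 9, 12, 2, 2, C chooses c3. Subgame-perfect outcome: (T, c3) with payoffs (6, 12).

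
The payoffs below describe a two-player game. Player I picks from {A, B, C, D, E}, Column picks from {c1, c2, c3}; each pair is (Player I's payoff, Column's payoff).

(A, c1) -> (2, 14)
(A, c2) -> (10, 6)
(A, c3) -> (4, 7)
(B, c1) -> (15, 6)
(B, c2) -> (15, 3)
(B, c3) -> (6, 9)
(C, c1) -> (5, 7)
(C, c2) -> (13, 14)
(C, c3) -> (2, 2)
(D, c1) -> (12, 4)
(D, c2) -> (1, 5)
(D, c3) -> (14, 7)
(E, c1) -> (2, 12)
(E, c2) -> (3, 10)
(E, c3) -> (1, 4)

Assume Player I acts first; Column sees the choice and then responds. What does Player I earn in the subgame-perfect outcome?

Solve by backward induction (Player I leads).
- A: BR = c1, leader payoff 2.
- B: BR = c3, leader payoff 6.
- C: BR = c2, leader payoff 13.
- D: BR = c3, leader payoff 14.
- E: BR = c1, leader payoff 2.
Among 2, 6, 13, 14, 2, the best is 14 at D. Subgame-perfect outcome: (D, c3) with payoffs (14, 7).

14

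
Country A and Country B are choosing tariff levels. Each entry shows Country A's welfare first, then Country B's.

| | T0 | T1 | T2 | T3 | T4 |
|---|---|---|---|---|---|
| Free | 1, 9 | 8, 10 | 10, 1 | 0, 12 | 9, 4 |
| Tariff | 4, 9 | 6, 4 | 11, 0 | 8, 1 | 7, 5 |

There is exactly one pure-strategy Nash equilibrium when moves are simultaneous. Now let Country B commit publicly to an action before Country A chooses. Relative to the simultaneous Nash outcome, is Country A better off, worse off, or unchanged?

Country A best-responds to each possible Country B move:
- T0: BR = Tariff, leader payoff 9.
- T1: BR = Free, leader payoff 10.
- T2: BR = Tariff, leader payoff 0.
- T3: BR = Tariff, leader payoff 1.
- T4: BR = Free, leader payoff 4.
Among 9, 10, 0, 1, 4, the best is 10 at T1. Subgame-perfect outcome: (Free, T1) with payoffs (8, 10).
For the simultaneous game, intersect best replies.
Country A's best replies: T0→Tariff; T1→Free; T2→Tariff; T3→Tariff; T4→Free.
Country B's best replies: Free→T3; Tariff→T0.
Only (Tariff, T0) has each player best-responding; Nash payoffs (4, 9).
Country A earns 8 sequentially versus 4 at the Nash outcome: better off.

better off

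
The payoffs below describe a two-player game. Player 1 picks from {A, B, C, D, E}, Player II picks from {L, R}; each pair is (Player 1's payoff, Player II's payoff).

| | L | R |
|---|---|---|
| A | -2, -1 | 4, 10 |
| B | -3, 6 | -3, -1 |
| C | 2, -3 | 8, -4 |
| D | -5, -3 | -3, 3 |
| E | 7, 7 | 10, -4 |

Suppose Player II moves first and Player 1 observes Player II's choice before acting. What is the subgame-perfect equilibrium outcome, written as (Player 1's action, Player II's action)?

Backward induction with Player II moving first.
- L: Player 1 compares -2, -3, 2, -5, 7 and picks E; Player II would get 7.
- R: Player 1 compares 4, -3, 8, -3, 10 and picks E; Player II would get -4.
Player II's induced payoffs are 7, -4, so Player II commits to L. Subgame-perfect outcome: (E, L) with payoffs (7, 7).

(E, L)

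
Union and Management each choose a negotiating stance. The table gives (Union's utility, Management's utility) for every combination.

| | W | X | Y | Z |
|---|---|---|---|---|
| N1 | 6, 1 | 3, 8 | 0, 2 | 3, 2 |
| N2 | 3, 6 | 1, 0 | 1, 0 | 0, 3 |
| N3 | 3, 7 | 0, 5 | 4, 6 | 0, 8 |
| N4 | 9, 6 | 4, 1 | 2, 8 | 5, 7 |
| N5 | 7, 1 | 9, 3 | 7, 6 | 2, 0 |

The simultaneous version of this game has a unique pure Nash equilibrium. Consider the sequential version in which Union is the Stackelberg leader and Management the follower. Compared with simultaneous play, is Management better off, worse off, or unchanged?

unchanged

Backward induction with Union moving first.
- N1: Management compares 1, 8, 2, 2 and picks X; Union would get 3.
- N2: Management compares 6, 0, 0, 3 and picks W; Union would get 3.
- N3: Management compares 7, 5, 6, 8 and picks Z; Union would get 0.
- N4: Management compares 6, 1, 8, 7 and picks Y; Union would get 2.
- N5: Management compares 1, 3, 6, 0 and picks Y; Union would get 7.
Among 3, 3, 0, 2, 7, the best is 7 at N5. Subgame-perfect outcome: (N5, Y) with payoffs (7, 6).
Now find the simultaneous Nash equilibrium.
Union's best replies: W→N4; X→N5; Y→N5; Z→N4.
Management's best replies: N1→X; N2→W; N3→Z; N4→Y; N5→Y.
Only (N5, Y) has each player best-responding; Nash payoffs (7, 6).
Management earns 6 sequentially versus 6 at the Nash outcome: unchanged.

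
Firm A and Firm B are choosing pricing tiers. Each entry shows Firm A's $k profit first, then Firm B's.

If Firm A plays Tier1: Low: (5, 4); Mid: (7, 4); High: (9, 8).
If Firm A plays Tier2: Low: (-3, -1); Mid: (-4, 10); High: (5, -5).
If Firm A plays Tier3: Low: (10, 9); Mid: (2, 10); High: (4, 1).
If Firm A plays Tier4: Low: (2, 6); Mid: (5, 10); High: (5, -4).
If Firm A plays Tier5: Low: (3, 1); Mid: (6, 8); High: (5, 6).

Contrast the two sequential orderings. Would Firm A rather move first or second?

If Firm A leads: Firm B's best replies are Tier1→High, Tier2→Mid, Tier3→Mid, Tier4→Mid, Tier5→Mid; Firm A's induced payoffs 9, -4, 2, 5, 6; outcome (Tier1, High), payoffs (9, 8).
If Firm B leads: Firm A's best replies are Low→Tier3, Mid→Tier1, High→Tier1; Firm B's induced payoffs 9, 4, 8; outcome (Tier3, Low), payoffs (10, 9).
Firm A gets 9 moving first and 10 moving second, so Firm A prefers to move second.

second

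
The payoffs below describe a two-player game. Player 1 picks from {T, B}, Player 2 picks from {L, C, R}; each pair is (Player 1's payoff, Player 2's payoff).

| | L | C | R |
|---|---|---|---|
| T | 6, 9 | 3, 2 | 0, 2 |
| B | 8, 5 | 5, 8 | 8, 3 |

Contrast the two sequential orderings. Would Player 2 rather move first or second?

second

If Player 1 leads: Player 2's best replies are T→L, B→C; Player 1's induced payoffs 6, 5; outcome (T, L), payoffs (6, 9).
If Player 2 leads: Player 1's best replies are L→B, C→B, R→B; Player 2's induced payoffs 5, 8, 3; outcome (B, C), payoffs (5, 8).
Player 2 gets 8 moving first and 9 moving second, so Player 2 prefers to move second.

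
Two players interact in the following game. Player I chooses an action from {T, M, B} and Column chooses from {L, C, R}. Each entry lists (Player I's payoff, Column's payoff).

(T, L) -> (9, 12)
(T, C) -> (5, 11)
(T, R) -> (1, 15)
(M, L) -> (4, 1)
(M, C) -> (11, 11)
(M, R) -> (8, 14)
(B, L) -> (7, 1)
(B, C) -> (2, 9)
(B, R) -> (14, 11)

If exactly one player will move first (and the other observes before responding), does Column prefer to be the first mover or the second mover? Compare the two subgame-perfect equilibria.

first

If Player I leads: Column's best replies are T→R, M→R, B→R; Player I's induced payoffs 1, 8, 14; outcome (B, R), payoffs (14, 11).
If Column leads: Player I's best replies are L→T, C→M, R→B; Column's induced payoffs 12, 11, 11; outcome (T, L), payoffs (9, 12).
Column gets 12 moving first and 11 moving second, so Column prefers to move first.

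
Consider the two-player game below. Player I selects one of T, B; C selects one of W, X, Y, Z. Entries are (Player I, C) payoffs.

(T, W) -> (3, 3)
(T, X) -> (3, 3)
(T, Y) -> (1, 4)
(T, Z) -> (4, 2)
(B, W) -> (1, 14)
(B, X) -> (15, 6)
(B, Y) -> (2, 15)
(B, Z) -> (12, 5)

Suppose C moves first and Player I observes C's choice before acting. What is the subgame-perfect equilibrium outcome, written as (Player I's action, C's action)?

Solve by backward induction (C leads).
- W: Player I compares 3, 1 and picks T; C would get 3.
- X: Player I compares 3, 15 and picks B; C would get 6.
- Y: Player I compares 1, 2 and picks B; C would get 15.
- Z: Player I compares 4, 12 and picks B; C would get 5.
Among 3, 6, 15, 5, the best is 15 at Y. Subgame-perfect outcome: (B, Y) with payoffs (2, 15).

(B, Y)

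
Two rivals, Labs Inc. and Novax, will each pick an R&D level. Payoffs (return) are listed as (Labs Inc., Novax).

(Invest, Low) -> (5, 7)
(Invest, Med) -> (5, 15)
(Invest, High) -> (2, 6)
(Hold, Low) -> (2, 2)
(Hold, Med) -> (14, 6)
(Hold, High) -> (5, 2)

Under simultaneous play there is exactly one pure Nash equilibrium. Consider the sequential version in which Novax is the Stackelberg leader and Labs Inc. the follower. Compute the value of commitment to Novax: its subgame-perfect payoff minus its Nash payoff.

1

Solve by backward induction (Novax leads).
- Low → Labs Inc. plays Invest (best of 5, 2); Novax gets 7.
- Med → Labs Inc. plays Hold (best of 5, 14); Novax gets 6.
- High → Labs Inc. plays Hold (best of 2, 5); Novax gets 2.
Maximizing over 7, 6, 2, Novax chooses Low. Subgame-perfect outcome: (Invest, Low) with payoffs (5, 7).
Under simultaneous play:
Labs Inc.'s best replies: Low→Invest; Med→Hold; High→Hold.
Novax's best replies: Invest→Med; Hold→Med.
The unique mutual best reply is (Hold, Med), giving (14, 6).
Novax's commitment gain: 7 − 6 = 1.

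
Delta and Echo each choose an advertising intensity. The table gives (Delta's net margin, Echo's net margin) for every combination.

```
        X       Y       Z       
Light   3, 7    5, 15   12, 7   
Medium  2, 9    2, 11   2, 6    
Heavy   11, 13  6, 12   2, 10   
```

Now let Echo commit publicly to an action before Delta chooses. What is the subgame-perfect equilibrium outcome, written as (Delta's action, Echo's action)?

Solve by backward induction (Echo leads).
- X: BR = Heavy, leader payoff 13.
- Y: BR = Heavy, leader payoff 12.
- Z: BR = Light, leader payoff 7.
Among 13, 12, 7, the best is 13 at X. Subgame-perfect outcome: (Heavy, X) with payoffs (11, 13).

(Heavy, X)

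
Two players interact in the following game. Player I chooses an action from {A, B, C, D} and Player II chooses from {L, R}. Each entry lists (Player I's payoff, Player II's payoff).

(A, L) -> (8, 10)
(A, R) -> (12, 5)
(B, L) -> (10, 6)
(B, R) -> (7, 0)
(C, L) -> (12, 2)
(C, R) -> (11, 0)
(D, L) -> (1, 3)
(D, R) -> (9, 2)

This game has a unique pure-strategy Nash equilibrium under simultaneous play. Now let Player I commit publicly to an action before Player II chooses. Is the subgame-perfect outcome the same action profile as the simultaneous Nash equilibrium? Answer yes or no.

yes

Work backward from Player II's decision.
- A: BR = L, leader payoff 8.
- B: BR = L, leader payoff 10.
- C: BR = L, leader payoff 12.
- D: BR = L, leader payoff 1.
Maximizing over 8, 10, 12, 1, Player I chooses C. Subgame-perfect outcome: (C, L) with payoffs (12, 2).
Now find the simultaneous Nash equilibrium.
Player I's best replies: L→C; R→A.
Player II's best replies: A→L; B→L; C→L; D→L.
The unique mutual best reply is (C, L), giving (12, 2).
Sequential outcome (C, L) coincides with the Nash profile (C, L).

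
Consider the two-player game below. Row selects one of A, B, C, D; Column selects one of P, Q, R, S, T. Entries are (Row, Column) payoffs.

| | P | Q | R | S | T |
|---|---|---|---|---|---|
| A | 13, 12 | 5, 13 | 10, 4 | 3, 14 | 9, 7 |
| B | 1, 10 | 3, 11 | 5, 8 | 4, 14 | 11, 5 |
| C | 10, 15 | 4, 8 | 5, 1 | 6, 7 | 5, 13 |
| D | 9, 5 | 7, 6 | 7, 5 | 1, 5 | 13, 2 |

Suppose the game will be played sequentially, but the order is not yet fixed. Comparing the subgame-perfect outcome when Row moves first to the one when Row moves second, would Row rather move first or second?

If Row leads: Column's best replies are A→S, B→S, C→P, D→Q; Row's induced payoffs 3, 4, 10, 7; outcome (C, P), payoffs (10, 15).
If Column leads: Row's best replies are P→A, Q→D, R→A, S→C, T→D; Column's induced payoffs 12, 6, 4, 7, 2; outcome (A, P), payoffs (13, 12).
Row gets 10 moving first and 13 moving second, so Row prefers to move second.

second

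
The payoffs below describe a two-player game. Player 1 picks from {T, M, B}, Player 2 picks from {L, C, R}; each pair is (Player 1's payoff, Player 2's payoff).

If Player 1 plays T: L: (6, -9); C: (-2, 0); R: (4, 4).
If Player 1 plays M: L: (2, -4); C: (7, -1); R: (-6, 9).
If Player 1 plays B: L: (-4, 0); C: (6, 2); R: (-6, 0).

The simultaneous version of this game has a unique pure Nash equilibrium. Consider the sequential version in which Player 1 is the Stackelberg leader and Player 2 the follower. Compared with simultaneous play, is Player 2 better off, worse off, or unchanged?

worse off

Work backward from Player 2's decision.
- T: BR = R, leader payoff 4.
- M: BR = R, leader payoff -6.
- B: BR = C, leader payoff 6.
Maximizing over 4, -6, 6, Player 1 chooses B. Subgame-perfect outcome: (B, C) with payoffs (6, 2).
For the simultaneous game, intersect best replies.
Player 1's best replies: L→T; C→M; R→T.
Player 2's best replies: T→R; M→R; B→C.
Only (T, R) has each player best-responding; Nash payoffs (4, 4).
Player 2 earns 2 sequentially versus 4 at the Nash outcome: worse off.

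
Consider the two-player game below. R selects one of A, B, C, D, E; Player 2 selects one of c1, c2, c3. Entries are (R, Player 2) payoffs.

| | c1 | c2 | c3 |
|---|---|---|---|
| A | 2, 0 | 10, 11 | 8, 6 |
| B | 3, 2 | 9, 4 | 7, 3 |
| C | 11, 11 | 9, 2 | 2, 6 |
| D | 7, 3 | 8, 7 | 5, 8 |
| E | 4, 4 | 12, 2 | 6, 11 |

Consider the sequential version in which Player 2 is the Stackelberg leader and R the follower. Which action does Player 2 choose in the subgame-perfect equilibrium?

R best-responds to each possible Player 2 move:
- c1: BR = C, leader payoff 11.
- c2: BR = E, leader payoff 2.
- c3: BR = A, leader payoff 6.
Maximizing over 11, 2, 6, Player 2 chooses c1. Subgame-perfect outcome: (C, c1) with payoffs (11, 11).

c1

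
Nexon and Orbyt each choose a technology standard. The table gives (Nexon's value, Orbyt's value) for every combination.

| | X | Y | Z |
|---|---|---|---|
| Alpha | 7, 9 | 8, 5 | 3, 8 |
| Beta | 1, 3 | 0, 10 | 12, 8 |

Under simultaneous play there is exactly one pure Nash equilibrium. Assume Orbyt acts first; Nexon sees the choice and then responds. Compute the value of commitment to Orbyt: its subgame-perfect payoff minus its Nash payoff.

0

Solve by backward induction (Orbyt leads).
- X: BR = Alpha, leader payoff 9.
- Y: BR = Alpha, leader payoff 5.
- Z: BR = Beta, leader payoff 8.
Orbyt's induced payoffs are 9, 5, 8, so Orbyt commits to X. Subgame-perfect outcome: (Alpha, X) with payoffs (7, 9).
Now find the simultaneous Nash equilibrium.
Nexon's best replies: X→Alpha; Y→Alpha; Z→Beta.
Orbyt's best replies: Alpha→X; Beta→Y.
The unique mutual best reply is (Alpha, X), giving (7, 9).
Orbyt's commitment gain: 9 − 9 = 0.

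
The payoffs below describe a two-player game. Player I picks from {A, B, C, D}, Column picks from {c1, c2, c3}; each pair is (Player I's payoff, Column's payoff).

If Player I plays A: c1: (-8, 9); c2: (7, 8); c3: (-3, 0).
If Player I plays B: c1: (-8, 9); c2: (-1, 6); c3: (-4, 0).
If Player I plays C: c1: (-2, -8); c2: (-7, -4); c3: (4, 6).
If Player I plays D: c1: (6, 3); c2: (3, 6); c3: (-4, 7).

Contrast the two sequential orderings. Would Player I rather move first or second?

second

If Player I leads: Column's best replies are A→c1, B→c1, C→c3, D→c3; Player I's induced payoffs -8, -8, 4, -4; outcome (C, c3), payoffs (4, 6).
If Column leads: Player I's best replies are c1→D, c2→A, c3→C; Column's induced payoffs 3, 8, 6; outcome (A, c2), payoffs (7, 8).
Player I gets 4 moving first and 7 moving second, so Player I prefers to move second.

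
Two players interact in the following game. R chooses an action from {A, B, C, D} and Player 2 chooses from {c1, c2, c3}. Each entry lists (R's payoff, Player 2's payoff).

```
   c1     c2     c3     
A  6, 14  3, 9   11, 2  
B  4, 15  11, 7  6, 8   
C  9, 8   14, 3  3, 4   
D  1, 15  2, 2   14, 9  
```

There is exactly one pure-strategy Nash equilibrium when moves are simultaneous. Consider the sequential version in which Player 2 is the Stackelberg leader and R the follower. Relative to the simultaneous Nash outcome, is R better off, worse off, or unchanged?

R best-responds to each possible Player 2 move:
- c1 → R plays C (best of 6, 4, 9, 1); Player 2 gets 8.
- c2 → R plays C (best of 3, 11, 14, 2); Player 2 gets 3.
- c3 → R plays D (best of 11, 6, 3, 14); Player 2 gets 9.
Among 8, 3, 9, the best is 9 at c3. Subgame-perfect outcome: (D, c3) with payoffs (14, 9).
Under simultaneous play:
R's best replies: c1→C; c2→C; c3→D.
Player 2's best replies: A→c1; B→c1; C→c1; D→c1.
The unique mutual best reply is (C, c1), giving (9, 8).
R earns 14 sequentially versus 9 at the Nash outcome: better off.

better off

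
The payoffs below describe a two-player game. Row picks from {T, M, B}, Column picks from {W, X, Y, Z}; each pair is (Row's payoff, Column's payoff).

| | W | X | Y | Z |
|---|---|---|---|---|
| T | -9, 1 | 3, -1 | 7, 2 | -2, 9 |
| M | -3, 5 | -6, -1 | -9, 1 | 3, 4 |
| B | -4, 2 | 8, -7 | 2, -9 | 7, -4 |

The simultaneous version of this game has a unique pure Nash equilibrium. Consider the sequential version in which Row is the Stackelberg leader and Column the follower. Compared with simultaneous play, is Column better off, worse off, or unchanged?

better off

Work backward from Column's decision.
- T: BR = Z, leader payoff -2.
- M: BR = W, leader payoff -3.
- B: BR = W, leader payoff -4.
Row's induced payoffs are -2, -3, -4, so Row commits to T. Subgame-perfect outcome: (T, Z) with payoffs (-2, 9).
For the simultaneous game, intersect best replies.
Row's best replies: W→M; X→B; Y→T; Z→B.
Column's best replies: T→Z; M→W; B→W.
The unique mutual best reply is (M, W), giving (-3, 5).
Column earns 9 sequentially versus 5 at the Nash outcome: better off.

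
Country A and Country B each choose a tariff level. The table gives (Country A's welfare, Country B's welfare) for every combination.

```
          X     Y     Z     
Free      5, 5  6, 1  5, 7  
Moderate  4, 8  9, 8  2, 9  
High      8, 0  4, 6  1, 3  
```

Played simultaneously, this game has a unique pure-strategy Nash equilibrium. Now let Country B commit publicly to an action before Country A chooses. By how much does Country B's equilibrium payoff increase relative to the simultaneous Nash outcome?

Backward induction with Country B moving first.
- X: BR = High, leader payoff 0.
- Y: BR = Moderate, leader payoff 8.
- Z: BR = Free, leader payoff 7.
Country B's induced payoffs are 0, 8, 7, so Country B commits to Y. Subgame-perfect outcome: (Moderate, Y) with payoffs (9, 8).
For the simultaneous game, intersect best replies.
Country A's best replies: X→High; Y→Moderate; Z→Free.
Country B's best replies: Free→Z; Moderate→Z; High→Y.
The unique mutual best reply is (Free, Z), giving (5, 7).
Country B's commitment gain: 8 − 7 = 1.

1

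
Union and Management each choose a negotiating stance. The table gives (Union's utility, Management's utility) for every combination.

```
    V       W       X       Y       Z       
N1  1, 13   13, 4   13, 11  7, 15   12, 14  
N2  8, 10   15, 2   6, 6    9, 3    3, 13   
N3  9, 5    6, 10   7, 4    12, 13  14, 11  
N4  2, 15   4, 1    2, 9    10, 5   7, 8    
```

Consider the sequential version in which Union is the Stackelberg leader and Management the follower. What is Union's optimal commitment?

Work backward from Management's decision.
- N1 → Management plays Y (best of 13, 4, 11, 15, 14); Union gets 7.
- N2 → Management plays Z (best of 10, 2, 6, 3, 13); Union gets 3.
- N3 → Management plays Y (best of 5, 10, 4, 13, 11); Union gets 12.
- N4 → Management plays V (best of 15, 1, 9, 5, 8); Union gets 2.
Among 7, 3, 12, 2, the best is 12 at N3. Subgame-perfect outcome: (N3, Y) with payoffs (12, 13).

N3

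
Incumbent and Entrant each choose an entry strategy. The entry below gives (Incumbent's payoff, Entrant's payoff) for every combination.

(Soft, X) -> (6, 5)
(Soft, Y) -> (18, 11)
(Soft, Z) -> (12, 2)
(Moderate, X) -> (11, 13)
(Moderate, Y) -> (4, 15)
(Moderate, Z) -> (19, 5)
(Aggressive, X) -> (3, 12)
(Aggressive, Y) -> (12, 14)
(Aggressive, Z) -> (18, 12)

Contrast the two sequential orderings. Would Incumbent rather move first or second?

If Incumbent leads: Entrant's best replies are Soft→Y, Moderate→Y, Aggressive→Y; Incumbent's induced payoffs 18, 4, 12; outcome (Soft, Y), payoffs (18, 11).
If Entrant leads: Incumbent's best replies are X→Moderate, Y→Soft, Z→Moderate; Entrant's induced payoffs 13, 11, 5; outcome (Moderate, X), payoffs (11, 13).
Incumbent gets 18 moving first and 11 moving second, so Incumbent prefers to move first.

first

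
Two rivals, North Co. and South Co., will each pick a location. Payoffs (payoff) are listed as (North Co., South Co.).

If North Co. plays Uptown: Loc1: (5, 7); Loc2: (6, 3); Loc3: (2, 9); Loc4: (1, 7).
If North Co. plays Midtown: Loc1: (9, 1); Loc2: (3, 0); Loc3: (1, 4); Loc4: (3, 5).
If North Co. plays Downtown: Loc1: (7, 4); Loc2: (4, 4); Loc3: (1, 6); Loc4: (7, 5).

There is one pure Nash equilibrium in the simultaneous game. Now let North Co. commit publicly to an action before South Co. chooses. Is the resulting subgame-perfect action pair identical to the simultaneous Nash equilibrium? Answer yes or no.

Backward induction with North Co. moving first.
- Uptown: BR = Loc3, leader payoff 2.
- Midtown: BR = Loc4, leader payoff 3.
- Downtown: BR = Loc3, leader payoff 1.
North Co.'s induced payoffs are 2, 3, 1, so North Co. commits to Midtown. Subgame-perfect outcome: (Midtown, Loc4) with payoffs (3, 5).
Now find the simultaneous Nash equilibrium.
North Co.'s best replies: Loc1→Midtown; Loc2→Uptown; Loc3→Uptown; Loc4→Downtown.
South Co.'s best replies: Uptown→Loc3; Midtown→Loc4; Downtown→Loc3.
The unique mutual best reply is (Uptown, Loc3), giving (2, 9).
Sequential outcome (Midtown, Loc4) differs from the Nash profile (Uptown, Loc3).

no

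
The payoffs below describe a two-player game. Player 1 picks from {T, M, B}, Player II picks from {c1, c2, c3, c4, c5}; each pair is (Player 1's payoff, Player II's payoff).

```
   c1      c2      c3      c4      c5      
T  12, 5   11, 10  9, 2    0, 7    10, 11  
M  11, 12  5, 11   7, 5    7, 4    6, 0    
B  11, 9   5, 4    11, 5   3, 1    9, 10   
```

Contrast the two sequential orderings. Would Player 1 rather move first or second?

first

If Player 1 leads: Player II's best replies are T→c5, M→c1, B→c5; Player 1's induced payoffs 10, 11, 9; outcome (M, c1), payoffs (11, 12).
If Player II leads: Player 1's best replies are c1→T, c2→T, c3→B, c4→M, c5→T; Player II's induced payoffs 5, 10, 5, 4, 11; outcome (T, c5), payoffs (10, 11).
Player 1 gets 11 moving first and 10 moving second, so Player 1 prefers to move first.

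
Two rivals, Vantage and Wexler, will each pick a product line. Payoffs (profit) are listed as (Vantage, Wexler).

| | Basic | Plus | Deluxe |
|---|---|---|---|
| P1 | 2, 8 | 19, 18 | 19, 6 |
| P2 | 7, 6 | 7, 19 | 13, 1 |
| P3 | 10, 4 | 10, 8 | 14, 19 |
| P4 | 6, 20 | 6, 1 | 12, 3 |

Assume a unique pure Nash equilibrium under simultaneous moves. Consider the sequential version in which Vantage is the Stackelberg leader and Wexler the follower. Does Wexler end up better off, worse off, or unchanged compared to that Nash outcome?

unchanged

Work backward from Wexler's decision.
- P1: BR = Plus, leader payoff 19.
- P2: BR = Plus, leader payoff 7.
- P3: BR = Deluxe, leader payoff 14.
- P4: BR = Basic, leader payoff 6.
Among 19, 7, 14, 6, the best is 19 at P1. Subgame-perfect outcome: (P1, Plus) with payoffs (19, 18).
For the simultaneous game, intersect best replies.
Vantage's best replies: Basic→P3; Plus→P1; Deluxe→P1.
Wexler's best replies: P1→Plus; P2→Plus; P3→Deluxe; P4→Basic.
Only (P1, Plus) has each player best-responding; Nash payoffs (19, 18).
Wexler earns 18 sequentially versus 18 at the Nash outcome: unchanged.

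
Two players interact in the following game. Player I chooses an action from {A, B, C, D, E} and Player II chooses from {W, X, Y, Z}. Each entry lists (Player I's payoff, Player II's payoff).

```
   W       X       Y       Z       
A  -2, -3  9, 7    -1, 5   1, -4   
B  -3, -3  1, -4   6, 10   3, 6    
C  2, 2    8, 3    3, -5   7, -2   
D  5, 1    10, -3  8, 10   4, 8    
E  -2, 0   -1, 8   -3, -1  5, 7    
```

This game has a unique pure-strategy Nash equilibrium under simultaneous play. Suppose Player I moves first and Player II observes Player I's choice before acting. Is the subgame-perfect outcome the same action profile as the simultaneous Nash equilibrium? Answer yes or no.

Solve by backward induction (Player I leads).
- A: Player II compares -3, 7, 5, -4 and picks X; Player I would get 9.
- B: Player II compares -3, -4, 10, 6 and picks Y; Player I would get 6.
- C: Player II compares 2, 3, -5, -2 and picks X; Player I would get 8.
- D: Player II compares 1, -3, 10, 8 and picks Y; Player I would get 8.
- E: Player II compares 0, 8, -1, 7 and picks X; Player I would get -1.
Player I's induced payoffs are 9, 6, 8, 8, -1, so Player I commits to A. Subgame-perfect outcome: (A, X) with payoffs (9, 7).
Now find the simultaneous Nash equilibrium.
Player I's best replies: W→D; X→D; Y→D; Z→C.
Player II's best replies: A→X; B→Y; C→X; D→Y; E→X.
The unique mutual best reply is (D, Y), giving (8, 10).
Sequential outcome (A, X) differs from the Nash profile (D, Y).

no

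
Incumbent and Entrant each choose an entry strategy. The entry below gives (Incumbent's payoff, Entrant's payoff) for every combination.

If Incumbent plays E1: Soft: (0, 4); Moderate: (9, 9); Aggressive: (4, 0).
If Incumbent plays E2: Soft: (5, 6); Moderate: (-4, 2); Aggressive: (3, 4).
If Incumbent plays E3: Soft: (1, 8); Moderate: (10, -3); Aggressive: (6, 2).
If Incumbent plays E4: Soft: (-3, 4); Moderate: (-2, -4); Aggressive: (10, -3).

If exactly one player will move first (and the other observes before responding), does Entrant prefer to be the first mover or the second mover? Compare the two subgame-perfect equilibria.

second

If Incumbent leads: Entrant's best replies are E1→Moderate, E2→Soft, E3→Soft, E4→Soft; Incumbent's induced payoffs 9, 5, 1, -3; outcome (E1, Moderate), payoffs (9, 9).
If Entrant leads: Incumbent's best replies are Soft→E2, Moderate→E3, Aggressive→E4; Entrant's induced payoffs 6, -3, -3; outcome (E2, Soft), payoffs (5, 6).
Entrant gets 6 moving first and 9 moving second, so Entrant prefers to move second.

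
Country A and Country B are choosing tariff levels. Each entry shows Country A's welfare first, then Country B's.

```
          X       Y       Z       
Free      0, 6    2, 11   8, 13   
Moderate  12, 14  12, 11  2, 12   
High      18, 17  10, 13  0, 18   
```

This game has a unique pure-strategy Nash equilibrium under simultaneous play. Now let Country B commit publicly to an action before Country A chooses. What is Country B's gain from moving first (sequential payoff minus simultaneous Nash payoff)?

Backward induction with Country B moving first.
- X: BR = High, leader payoff 17.
- Y: BR = Moderate, leader payoff 11.
- Z: BR = Free, leader payoff 13.
Maximizing over 17, 11, 13, Country B chooses X. Subgame-perfect outcome: (High, X) with payoffs (18, 17).
Under simultaneous play:
Country A's best replies: X→High; Y→Moderate; Z→Free.
Country B's best replies: Free→Z; Moderate→X; High→Z.
The unique mutual best reply is (Free, Z), giving (8, 13).
Country B's commitment gain: 17 − 13 = 4.

4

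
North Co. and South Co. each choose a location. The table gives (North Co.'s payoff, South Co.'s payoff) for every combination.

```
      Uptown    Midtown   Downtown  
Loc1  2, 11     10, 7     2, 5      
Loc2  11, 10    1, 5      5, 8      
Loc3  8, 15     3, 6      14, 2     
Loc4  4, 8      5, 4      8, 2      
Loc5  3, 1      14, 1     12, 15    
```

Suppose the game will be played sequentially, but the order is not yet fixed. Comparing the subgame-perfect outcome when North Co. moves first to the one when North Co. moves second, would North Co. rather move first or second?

If North Co. leads: South Co.'s best replies are Loc1→Uptown, Loc2→Uptown, Loc3→Uptown, Loc4→Uptown, Loc5→Downtown; North Co.'s induced payoffs 2, 11, 8, 4, 12; outcome (Loc5, Downtown), payoffs (12, 15).
If South Co. leads: North Co.'s best replies are Uptown→Loc2, Midtown→Loc5, Downtown→Loc3; South Co.'s induced payoffs 10, 1, 2; outcome (Loc2, Uptown), payoffs (11, 10).
North Co. gets 12 moving first and 11 moving second, so North Co. prefers to move first.

first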